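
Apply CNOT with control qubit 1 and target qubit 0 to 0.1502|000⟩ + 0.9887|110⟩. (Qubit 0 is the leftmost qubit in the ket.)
0.1502|000⟩ + 0.9887|010⟩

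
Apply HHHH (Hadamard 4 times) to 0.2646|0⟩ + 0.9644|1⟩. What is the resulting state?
0.2646|0⟩ + 0.9644|1⟩

H² = I, so an even number of Hadamards cancels: H^4 = I and the state is unchanged.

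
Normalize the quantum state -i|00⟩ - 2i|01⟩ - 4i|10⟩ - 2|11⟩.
-0.2i|00⟩ - 0.4i|01⟩ - 0.8i|10⟩ - 0.4|11⟩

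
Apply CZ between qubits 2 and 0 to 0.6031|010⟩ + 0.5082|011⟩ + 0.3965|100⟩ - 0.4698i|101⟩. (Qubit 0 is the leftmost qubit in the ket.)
0.6031|010⟩ + 0.5082|011⟩ + 0.3965|100⟩ + 0.4698i|101⟩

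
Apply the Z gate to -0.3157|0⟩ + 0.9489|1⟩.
-0.3157|0⟩ - 0.9489|1⟩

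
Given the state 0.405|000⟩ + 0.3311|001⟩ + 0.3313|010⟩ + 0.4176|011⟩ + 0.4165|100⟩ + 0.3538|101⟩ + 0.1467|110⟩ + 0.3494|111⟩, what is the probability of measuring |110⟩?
0.02152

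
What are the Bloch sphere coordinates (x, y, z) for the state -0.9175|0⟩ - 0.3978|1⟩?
(0.73, 0, 0.6836)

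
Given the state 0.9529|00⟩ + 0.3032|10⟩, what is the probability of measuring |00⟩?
0.908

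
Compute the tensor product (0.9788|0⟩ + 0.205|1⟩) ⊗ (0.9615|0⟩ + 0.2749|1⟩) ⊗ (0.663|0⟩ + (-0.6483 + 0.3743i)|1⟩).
0.624|000⟩ + (-0.6101 + 0.3523i)|001⟩ + 0.1784|010⟩ + (-0.1744 + 0.1007i)|011⟩ + 0.1307|100⟩ + (-0.1278 + 0.07378i)|101⟩ + 0.03736|110⟩ + (-0.03653 + 0.02109i)|111⟩

amp(|b₁b₂…⟩) = product of the factor amplitudes for bits b₁, b₂, …; only kets whose every factor amplitude is nonzero survive.
|000⟩: (0.9788)(0.9615)(0.663) = 0.624
|001⟩: (0.9788)(0.9615)(-0.6483 + 0.3743i) = (-0.6101 + 0.3523i)
|010⟩: (0.9788)(0.2749)(0.663) = 0.1784
|011⟩: (0.9788)(0.2749)(-0.6483 + 0.3743i) = (-0.1744 + 0.1007i)
|100⟩: (0.205)(0.9615)(0.663) = 0.1307
|101⟩: (0.205)(0.9615)(-0.6483 + 0.3743i) = (-0.1278 + 0.07378i)
|110⟩: (0.205)(0.2749)(0.663) = 0.03736
|111⟩: (0.205)(0.2749)(-0.6483 + 0.3743i) = (-0.03653 + 0.02109i)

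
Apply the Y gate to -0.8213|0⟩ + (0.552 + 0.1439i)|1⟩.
(0.1439 - 0.552i)|0⟩ - 0.8213i|1⟩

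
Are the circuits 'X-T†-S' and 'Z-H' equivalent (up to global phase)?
No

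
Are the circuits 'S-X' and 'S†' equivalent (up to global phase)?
No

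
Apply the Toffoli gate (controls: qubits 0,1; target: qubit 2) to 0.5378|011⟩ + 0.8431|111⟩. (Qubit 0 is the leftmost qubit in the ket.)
0.5378|011⟩ + 0.8431|110⟩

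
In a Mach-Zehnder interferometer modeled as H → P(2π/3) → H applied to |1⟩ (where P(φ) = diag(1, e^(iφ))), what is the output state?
(0.75 - 0.433i)|0⟩ + (0.25 + 0.433i)|1⟩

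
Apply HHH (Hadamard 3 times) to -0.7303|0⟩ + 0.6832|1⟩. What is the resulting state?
-0.0333|0⟩ - 0.9995|1⟩

H² = I, so H^3 = H: a single Hadamard. With (a, b) = (-0.7303, 0.6832), H gives ((a + b)/√2, (a − b)/√2) = (-0.0333, -0.9995).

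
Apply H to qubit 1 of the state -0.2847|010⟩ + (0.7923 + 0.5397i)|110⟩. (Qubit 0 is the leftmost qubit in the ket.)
-0.2013|000⟩ + 0.2013|010⟩ + (0.5602 + 0.3816i)|100⟩ + (-0.5602 - 0.3816i)|110⟩

H on qubit 1 mixes each pair of kets that differ only in qubit 1: amplitudes (a, b) of (|…0…⟩, |…1…⟩) become ((a + b)/√2, (a − b)/√2). Kets absent from the input have amplitude 0.
(|000⟩, |010⟩): (a, b) = (0, -0.2847) → (-0.2013, 0.2013)
(|100⟩, |110⟩): (a, b) = (0, (0.7923 + 0.5397i)) → ((0.5602 + 0.3816i), (-0.5602 - 0.3816i))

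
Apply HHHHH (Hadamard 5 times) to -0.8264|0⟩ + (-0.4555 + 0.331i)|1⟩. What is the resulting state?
(-0.9064 + 0.2341i)|0⟩ + (-0.2623 - 0.2341i)|1⟩

H² = I, so H^5 = H: a single Hadamard. With (a, b) = (-0.8264, (-0.4555 + 0.331i)), H gives ((a + b)/√2, (a − b)/√2) = ((-0.9064 + 0.2341i), (-0.2623 - 0.2341i)).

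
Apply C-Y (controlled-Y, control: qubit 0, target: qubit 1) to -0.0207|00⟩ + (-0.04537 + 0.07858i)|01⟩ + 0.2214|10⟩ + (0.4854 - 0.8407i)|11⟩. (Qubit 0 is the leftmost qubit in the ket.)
-0.0207|00⟩ + (-0.04537 + 0.07858i)|01⟩ + (-0.8407 - 0.4854i)|10⟩ + 0.2214i|11⟩

C-Y leaves the control-|0⟩ kets |00⟩, |01⟩ unchanged and applies Y to qubit 1 on the control-|1⟩ pair (|10⟩, |11⟩).
Y = [[0, -i], [i, 0]].
With a = amp(|10⟩) = 0.2214 and b = amp(|11⟩) = (0.4854 - 0.8407i):
new amp(|10⟩) = (-i)·b = (-0.8407 - 0.4854i)
new amp(|11⟩) = (i)·a = 0.2214i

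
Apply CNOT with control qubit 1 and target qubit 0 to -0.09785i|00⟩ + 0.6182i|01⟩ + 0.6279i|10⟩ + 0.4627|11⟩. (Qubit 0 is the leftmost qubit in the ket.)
-0.09785i|00⟩ + 0.4627|01⟩ + 0.6279i|10⟩ + 0.6182i|11⟩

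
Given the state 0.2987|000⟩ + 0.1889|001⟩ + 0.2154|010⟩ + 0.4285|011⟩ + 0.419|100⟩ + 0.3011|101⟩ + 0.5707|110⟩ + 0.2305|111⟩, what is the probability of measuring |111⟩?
0.05313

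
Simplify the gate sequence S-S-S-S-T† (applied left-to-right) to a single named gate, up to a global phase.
T†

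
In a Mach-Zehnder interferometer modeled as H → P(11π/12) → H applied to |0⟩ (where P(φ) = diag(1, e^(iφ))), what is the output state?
(0.01704 + 0.1294i)|0⟩ + (0.983 - 0.1294i)|1⟩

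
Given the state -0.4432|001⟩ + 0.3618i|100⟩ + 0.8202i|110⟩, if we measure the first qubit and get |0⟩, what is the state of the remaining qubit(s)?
-|01⟩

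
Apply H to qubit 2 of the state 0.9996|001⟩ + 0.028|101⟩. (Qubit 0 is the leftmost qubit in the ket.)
0.7068|000⟩ - 0.7068|001⟩ + 0.0198|100⟩ - 0.0198|101⟩

H on qubit 2 mixes each pair of kets that differ only in qubit 2: amplitudes (a, b) of (|…0…⟩, |…1…⟩) become ((a + b)/√2, (a − b)/√2). Kets absent from the input have amplitude 0.
(|000⟩, |001⟩): (a, b) = (0, 0.9996) → (0.7068, -0.7068)
(|100⟩, |101⟩): (a, b) = (0, 0.028) → (0.0198, -0.0198)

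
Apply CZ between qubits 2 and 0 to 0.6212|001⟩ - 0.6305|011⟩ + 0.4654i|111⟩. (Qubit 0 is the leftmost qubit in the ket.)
0.6212|001⟩ - 0.6305|011⟩ - 0.4654i|111⟩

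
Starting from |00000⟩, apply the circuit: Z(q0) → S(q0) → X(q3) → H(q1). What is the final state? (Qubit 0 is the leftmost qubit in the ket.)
1/√2|00010⟩ + 1/√2|01010⟩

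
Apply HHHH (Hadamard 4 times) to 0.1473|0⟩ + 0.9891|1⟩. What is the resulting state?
0.1473|0⟩ + 0.9891|1⟩

H² = I, so an even number of Hadamards cancels: H^4 = I and the state is unchanged.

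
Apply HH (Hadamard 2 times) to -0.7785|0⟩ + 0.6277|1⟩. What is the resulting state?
-0.7785|0⟩ + 0.6277|1⟩

H² = I, so an even number of Hadamards cancels: H^2 = I and the state is unchanged.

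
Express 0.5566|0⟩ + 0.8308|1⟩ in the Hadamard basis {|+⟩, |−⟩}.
0.981|+⟩ - 0.1939|−⟩

With |ψ⟩ = α|0⟩ + β|1⟩, the Hadamard-basis coefficients are ⟨+|ψ⟩ = (α + β)/√2 and ⟨−|ψ⟩ = (α − β)/√2.
Here α = 0.5566, β = 0.8308: (α + β)/√2 = 0.981, (α − β)/√2 = -0.1939.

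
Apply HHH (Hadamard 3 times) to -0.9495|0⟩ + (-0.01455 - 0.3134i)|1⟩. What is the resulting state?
(-0.6817 - 0.2216i)|0⟩ + (-0.6611 + 0.2216i)|1⟩

H² = I, so H^3 = H: a single Hadamard. With (a, b) = (-0.9495, (-0.01455 - 0.3134i)), H gives ((a + b)/√2, (a − b)/√2) = ((-0.6817 - 0.2216i), (-0.6611 + 0.2216i)).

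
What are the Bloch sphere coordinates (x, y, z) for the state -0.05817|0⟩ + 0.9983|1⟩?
(-0.1161, 0, -0.9932)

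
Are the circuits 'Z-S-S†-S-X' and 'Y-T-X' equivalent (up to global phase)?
No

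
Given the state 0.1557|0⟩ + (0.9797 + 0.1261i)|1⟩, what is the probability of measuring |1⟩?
0.9757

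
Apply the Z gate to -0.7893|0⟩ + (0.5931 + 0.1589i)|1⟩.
-0.7893|0⟩ + (-0.5931 - 0.1589i)|1⟩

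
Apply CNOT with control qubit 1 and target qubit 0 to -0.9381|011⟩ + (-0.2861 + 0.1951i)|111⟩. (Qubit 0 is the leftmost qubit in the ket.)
(-0.2861 + 0.1951i)|011⟩ - 0.9381|111⟩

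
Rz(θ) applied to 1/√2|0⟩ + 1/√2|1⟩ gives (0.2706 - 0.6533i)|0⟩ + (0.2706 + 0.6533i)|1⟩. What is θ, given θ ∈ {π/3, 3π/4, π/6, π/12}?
3π/4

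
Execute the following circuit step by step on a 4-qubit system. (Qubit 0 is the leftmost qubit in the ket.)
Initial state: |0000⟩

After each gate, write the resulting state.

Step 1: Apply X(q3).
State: |0001⟩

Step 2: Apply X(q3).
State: |0000⟩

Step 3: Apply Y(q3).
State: i|0001⟩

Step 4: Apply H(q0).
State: (1/√2)i|0001⟩ + (1/√2)i|1001⟩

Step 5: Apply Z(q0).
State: (1/√2)i|0001⟩ - (1/√2)i|1001⟩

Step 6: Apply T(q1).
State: (1/√2)i|0001⟩ - (1/√2)i|1001⟩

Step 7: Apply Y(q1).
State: -1/√2|0101⟩ + 1/√2|1101⟩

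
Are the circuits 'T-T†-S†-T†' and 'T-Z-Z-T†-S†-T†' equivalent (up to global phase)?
Yes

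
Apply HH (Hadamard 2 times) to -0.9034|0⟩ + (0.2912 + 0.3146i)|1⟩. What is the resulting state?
-0.9034|0⟩ + (0.2912 + 0.3146i)|1⟩

H² = I, so an even number of Hadamards cancels: H^2 = I and the state is unchanged.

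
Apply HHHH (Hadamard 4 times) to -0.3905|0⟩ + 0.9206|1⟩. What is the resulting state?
-0.3905|0⟩ + 0.9206|1⟩

H² = I, so an even number of Hadamards cancels: H^4 = I and the state is unchanged.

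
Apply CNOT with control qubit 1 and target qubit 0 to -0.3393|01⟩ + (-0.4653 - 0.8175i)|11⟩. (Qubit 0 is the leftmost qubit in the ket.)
(-0.4653 - 0.8175i)|01⟩ - 0.3393|11⟩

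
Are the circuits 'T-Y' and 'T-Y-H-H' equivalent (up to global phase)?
Yes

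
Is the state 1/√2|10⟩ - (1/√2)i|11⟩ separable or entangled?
Separable

Writing the state as a|00⟩ + b|01⟩ + c|10⟩ + d|11⟩, it is a product state iff ad − bc = 0.
Here (a, b, c, d) = (0, 0, 1/√2, -(1/√2)i): ad − bc = (0)(-(1/√2)i) − (0)(1/√2) = 0, so the state is separable.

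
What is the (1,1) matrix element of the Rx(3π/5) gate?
0.5878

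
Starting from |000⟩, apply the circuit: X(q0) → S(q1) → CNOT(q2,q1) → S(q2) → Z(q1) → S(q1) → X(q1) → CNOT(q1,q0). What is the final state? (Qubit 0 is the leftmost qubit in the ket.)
|010⟩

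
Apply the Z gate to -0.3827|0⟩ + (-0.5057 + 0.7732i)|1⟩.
-0.3827|0⟩ + (0.5057 - 0.7732i)|1⟩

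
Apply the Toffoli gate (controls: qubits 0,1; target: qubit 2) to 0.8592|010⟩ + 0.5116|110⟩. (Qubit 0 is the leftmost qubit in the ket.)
0.8592|010⟩ + 0.5116|111⟩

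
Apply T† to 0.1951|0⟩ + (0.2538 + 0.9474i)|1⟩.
0.1951|0⟩ + (0.8494 + 0.4904i)|1⟩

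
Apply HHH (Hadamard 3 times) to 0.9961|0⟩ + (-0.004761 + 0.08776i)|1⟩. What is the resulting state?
(0.701 + 0.06206i)|0⟩ + (0.7077 - 0.06206i)|1⟩

H² = I, so H^3 = H: a single Hadamard. With (a, b) = (0.9961, (-0.004761 + 0.08776i)), H gives ((a + b)/√2, (a − b)/√2) = ((0.701 + 0.06206i), (0.7077 - 0.06206i)).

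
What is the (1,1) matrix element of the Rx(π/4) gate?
0.9239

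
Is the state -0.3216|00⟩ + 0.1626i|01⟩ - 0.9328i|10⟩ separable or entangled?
Entangled

Writing the state as a|00⟩ + b|01⟩ + c|10⟩ + d|11⟩, it is a product state iff ad − bc = 0.
Here (a, b, c, d) = (-0.3216, 0.1626i, -0.9328i, 0): ad − bc = (-0.3216)(0) − (0.1626i)(-0.9328i) = -0.1517 ≠ 0, so the state is entangled.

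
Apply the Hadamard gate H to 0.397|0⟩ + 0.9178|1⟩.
0.9297|0⟩ - 0.3683|1⟩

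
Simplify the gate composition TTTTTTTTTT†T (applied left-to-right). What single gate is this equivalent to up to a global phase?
T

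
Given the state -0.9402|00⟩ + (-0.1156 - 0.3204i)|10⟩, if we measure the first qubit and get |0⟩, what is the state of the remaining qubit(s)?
-|0⟩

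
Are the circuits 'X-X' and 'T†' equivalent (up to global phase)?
No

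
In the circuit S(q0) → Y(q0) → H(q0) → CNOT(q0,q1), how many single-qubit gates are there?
3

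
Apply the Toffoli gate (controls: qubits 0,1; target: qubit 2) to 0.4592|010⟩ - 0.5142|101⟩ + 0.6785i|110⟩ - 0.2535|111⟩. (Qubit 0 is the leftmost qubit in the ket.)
0.4592|010⟩ - 0.5142|101⟩ - 0.2535|110⟩ + 0.6785i|111⟩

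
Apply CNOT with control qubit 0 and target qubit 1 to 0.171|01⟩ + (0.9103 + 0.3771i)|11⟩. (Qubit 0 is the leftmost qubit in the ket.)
0.171|01⟩ + (0.9103 + 0.3771i)|10⟩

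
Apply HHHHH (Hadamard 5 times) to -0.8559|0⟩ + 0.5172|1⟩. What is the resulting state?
-0.2395|0⟩ - 0.9709|1⟩

H² = I, so H^5 = H: a single Hadamard. With (a, b) = (-0.8559, 0.5172), H gives ((a + b)/√2, (a − b)/√2) = (-0.2395, -0.9709).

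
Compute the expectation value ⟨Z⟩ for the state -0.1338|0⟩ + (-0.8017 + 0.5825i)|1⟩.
-0.9641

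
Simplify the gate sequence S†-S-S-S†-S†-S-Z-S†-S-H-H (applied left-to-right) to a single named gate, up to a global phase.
Z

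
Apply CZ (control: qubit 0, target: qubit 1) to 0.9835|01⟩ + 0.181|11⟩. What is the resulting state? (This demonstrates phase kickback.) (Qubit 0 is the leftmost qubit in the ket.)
0.9835|01⟩ - 0.181|11⟩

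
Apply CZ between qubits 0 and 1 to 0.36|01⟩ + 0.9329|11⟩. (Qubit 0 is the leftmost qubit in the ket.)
0.36|01⟩ - 0.9329|11⟩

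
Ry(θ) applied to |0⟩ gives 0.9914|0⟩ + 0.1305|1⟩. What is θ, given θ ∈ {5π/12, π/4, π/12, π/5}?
π/12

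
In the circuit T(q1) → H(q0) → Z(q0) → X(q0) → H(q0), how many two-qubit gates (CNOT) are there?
0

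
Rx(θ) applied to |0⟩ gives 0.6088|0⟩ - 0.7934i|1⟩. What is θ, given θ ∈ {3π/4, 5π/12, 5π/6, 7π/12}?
7π/12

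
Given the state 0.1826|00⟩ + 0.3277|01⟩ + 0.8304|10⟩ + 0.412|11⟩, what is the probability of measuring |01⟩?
0.1074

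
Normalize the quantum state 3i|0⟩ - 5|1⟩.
0.5145i|0⟩ - 0.8575|1⟩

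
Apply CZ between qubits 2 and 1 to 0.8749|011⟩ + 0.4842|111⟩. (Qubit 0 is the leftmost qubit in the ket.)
-0.8749|011⟩ - 0.4842|111⟩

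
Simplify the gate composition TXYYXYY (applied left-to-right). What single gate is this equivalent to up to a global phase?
T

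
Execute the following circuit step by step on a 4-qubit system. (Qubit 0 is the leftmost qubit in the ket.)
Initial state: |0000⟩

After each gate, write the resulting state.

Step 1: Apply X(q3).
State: |0001⟩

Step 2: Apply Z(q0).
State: |0001⟩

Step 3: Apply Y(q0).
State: i|1001⟩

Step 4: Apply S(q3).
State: -|1001⟩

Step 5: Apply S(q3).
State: -i|1001⟩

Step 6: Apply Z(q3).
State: i|1001⟩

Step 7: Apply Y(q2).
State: -|1011⟩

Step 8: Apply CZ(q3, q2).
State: |1011⟩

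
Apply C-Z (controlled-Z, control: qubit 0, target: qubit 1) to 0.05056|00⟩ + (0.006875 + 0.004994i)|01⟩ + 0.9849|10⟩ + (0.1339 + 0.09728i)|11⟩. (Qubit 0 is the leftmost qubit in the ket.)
0.05056|00⟩ + (0.006875 + 0.004994i)|01⟩ + 0.9849|10⟩ + (-0.1339 - 0.09728i)|11⟩

C-Z leaves the control-|0⟩ kets |00⟩, |01⟩ unchanged and applies Z to qubit 1 on the control-|1⟩ pair (|10⟩, |11⟩).
Z = [[1, 0], [0, -1]].
With a = amp(|10⟩) = 0.9849 and b = amp(|11⟩) = (0.1339 + 0.09728i):
new amp(|10⟩) = (1)·a = 0.9849
new amp(|11⟩) = (-1)·b = (-0.1339 - 0.09728i)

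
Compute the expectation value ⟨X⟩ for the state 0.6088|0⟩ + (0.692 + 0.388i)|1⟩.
0.8426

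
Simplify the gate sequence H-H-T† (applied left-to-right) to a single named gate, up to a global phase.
T†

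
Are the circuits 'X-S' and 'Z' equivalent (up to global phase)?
No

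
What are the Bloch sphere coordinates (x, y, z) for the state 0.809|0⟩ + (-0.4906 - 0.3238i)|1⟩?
(-0.7938, -0.5239, 0.3089)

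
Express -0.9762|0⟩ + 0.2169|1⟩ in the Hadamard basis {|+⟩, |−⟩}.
-0.5369|+⟩ - 0.8436|−⟩

With |ψ⟩ = α|0⟩ + β|1⟩, the Hadamard-basis coefficients are ⟨+|ψ⟩ = (α + β)/√2 and ⟨−|ψ⟩ = (α − β)/√2.
Here α = -0.9762, β = 0.2169: (α + β)/√2 = -0.5369, (α − β)/√2 = -0.8436.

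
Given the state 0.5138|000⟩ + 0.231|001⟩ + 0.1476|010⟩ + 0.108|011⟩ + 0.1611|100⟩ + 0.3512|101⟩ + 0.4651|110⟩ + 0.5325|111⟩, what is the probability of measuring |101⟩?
0.1233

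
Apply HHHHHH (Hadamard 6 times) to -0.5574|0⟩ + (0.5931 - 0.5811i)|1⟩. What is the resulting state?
-0.5574|0⟩ + (0.5931 - 0.5811i)|1⟩

H² = I, so an even number of Hadamards cancels: H^6 = I and the state is unchanged.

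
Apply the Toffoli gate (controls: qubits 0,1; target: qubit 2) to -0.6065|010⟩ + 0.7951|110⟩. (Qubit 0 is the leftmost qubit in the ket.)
-0.6065|010⟩ + 0.7951|111⟩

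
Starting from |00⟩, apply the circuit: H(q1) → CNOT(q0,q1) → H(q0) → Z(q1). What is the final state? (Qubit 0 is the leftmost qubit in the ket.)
1/2|00⟩ - 1/2|01⟩ + 1/2|10⟩ - 1/2|11⟩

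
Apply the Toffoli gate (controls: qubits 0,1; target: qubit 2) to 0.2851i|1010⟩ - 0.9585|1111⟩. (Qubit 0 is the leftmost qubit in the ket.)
0.2851i|1010⟩ - 0.9585|1101⟩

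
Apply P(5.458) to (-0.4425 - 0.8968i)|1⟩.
(-0.9591 - 0.2833i)|1⟩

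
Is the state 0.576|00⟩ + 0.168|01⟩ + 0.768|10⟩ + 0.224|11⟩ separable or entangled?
Separable

Writing the state as a|00⟩ + b|01⟩ + c|10⟩ + d|11⟩, it is a product state iff ad − bc = 0.
Here (a, b, c, d) = (0.576, 0.168, 0.768, 0.224): ad − bc = (0.576)(0.224) − (0.168)(0.768) = 0, so the state is separable.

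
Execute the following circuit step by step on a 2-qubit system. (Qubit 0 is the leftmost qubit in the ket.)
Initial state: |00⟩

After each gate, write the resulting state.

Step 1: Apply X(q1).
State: |01⟩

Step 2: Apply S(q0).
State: |01⟩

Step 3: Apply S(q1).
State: i|01⟩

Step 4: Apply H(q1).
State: (1/√2)i|00⟩ - (1/√2)i|01⟩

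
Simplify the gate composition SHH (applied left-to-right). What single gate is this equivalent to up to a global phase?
S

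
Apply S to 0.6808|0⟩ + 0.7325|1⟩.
0.6808|0⟩ + 0.7325i|1⟩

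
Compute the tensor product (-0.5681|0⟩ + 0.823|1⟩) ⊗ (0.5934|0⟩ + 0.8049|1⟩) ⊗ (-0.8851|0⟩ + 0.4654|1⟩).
0.2984|000⟩ - 0.1569|001⟩ + 0.4047|010⟩ - 0.2128|011⟩ - 0.4323|100⟩ + 0.2273|101⟩ - 0.5863|110⟩ + 0.3083|111⟩

amp(|b₁b₂…⟩) = product of the factor amplitudes for bits b₁, b₂, …; only kets whose every factor amplitude is nonzero survive.
|000⟩: (-0.5681)(0.5934)(-0.8851) = 0.2984
|001⟩: (-0.5681)(0.5934)(0.4654) = -0.1569
|010⟩: (-0.5681)(0.8049)(-0.8851) = 0.4047
|011⟩: (-0.5681)(0.8049)(0.4654) = -0.2128
|100⟩: (0.823)(0.5934)(-0.8851) = -0.4323
|101⟩: (0.823)(0.5934)(0.4654) = 0.2273
|110⟩: (0.823)(0.8049)(-0.8851) = -0.5863
|111⟩: (0.823)(0.8049)(0.4654) = 0.3083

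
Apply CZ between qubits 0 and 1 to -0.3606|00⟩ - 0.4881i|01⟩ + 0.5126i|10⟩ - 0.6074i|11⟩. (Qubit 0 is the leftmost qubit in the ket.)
-0.3606|00⟩ - 0.4881i|01⟩ + 0.5126i|10⟩ + 0.6074i|11⟩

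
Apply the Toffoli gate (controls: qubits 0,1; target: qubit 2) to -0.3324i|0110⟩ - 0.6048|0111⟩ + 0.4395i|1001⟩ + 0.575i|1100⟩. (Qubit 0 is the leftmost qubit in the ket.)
-0.3324i|0110⟩ - 0.6048|0111⟩ + 0.4395i|1001⟩ + 0.575i|1110⟩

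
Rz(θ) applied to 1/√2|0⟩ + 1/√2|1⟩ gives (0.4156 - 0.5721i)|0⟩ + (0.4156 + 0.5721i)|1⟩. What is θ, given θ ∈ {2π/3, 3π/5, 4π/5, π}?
3π/5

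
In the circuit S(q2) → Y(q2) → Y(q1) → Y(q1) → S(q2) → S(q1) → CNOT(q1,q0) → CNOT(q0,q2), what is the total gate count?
8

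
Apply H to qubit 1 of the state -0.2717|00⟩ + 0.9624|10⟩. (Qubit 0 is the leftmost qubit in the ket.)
-0.1921|00⟩ - 0.1921|01⟩ + 0.6805|10⟩ + 0.6805|11⟩

H on qubit 1 mixes each pair of kets that differ only in qubit 1: amplitudes (a, b) of (|…0…⟩, |…1…⟩) become ((a + b)/√2, (a − b)/√2). Kets absent from the input have amplitude 0.
(|00⟩, |01⟩): (a, b) = (-0.2717, 0) → (-0.1921, -0.1921)
(|10⟩, |11⟩): (a, b) = (0.9624, 0) → (0.6805, 0.6805)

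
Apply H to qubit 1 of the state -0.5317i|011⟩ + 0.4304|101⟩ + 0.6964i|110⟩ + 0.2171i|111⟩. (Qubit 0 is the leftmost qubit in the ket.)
-0.376i|001⟩ + 0.376i|011⟩ + 0.4924i|100⟩ + (0.3043 + 0.1535i)|101⟩ - 0.4924i|110⟩ + (0.3043 - 0.1535i)|111⟩

H on qubit 1 mixes each pair of kets that differ only in qubit 1: amplitudes (a, b) of (|…0…⟩, |…1…⟩) become ((a + b)/√2, (a − b)/√2). Kets absent from the input have amplitude 0.
(|001⟩, |011⟩): (a, b) = (0, -0.5317i) → (-0.376i, 0.376i)
(|100⟩, |110⟩): (a, b) = (0, 0.6964i) → (0.4924i, -0.4924i)
(|101⟩, |111⟩): (a, b) = (0.4304, 0.2171i) → ((0.3043 + 0.1535i), (0.3043 - 0.1535i))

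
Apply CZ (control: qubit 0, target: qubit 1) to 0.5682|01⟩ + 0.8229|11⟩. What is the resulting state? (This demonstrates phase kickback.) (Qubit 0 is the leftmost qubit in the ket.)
0.5682|01⟩ - 0.8229|11⟩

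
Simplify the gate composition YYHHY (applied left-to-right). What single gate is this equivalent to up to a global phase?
Y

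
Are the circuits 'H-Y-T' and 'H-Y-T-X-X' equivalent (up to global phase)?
Yes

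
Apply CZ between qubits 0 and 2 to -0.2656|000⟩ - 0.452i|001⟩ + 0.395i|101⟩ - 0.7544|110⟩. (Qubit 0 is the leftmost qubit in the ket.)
-0.2656|000⟩ - 0.452i|001⟩ - 0.395i|101⟩ - 0.7544|110⟩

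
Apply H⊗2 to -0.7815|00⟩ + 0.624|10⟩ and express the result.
-0.07875|00⟩ - 0.07875|01⟩ - 0.7028|10⟩ - 0.7028|11⟩

H⊗2 gives amp(|y⟩) = (1/2) Σ_x (−1)^(x·y) amp(|x⟩), where x·y is the number of positions in which both x and y have a 1.
|00⟩: (-0.7815 + 0.624)/2 = -0.07875
|01⟩: (-0.7815 + 0.624)/2 = -0.07875
|10⟩: (-0.7815 - 0.624)/2 = -0.7028
|11⟩: (-0.7815 - 0.624)/2 = -0.7028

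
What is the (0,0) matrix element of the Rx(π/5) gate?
0.9511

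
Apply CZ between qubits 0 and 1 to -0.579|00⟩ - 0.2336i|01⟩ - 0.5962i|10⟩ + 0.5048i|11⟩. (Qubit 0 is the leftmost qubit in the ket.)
-0.579|00⟩ - 0.2336i|01⟩ - 0.5962i|10⟩ - 0.5048i|11⟩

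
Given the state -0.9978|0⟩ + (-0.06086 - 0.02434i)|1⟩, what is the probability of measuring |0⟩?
0.9956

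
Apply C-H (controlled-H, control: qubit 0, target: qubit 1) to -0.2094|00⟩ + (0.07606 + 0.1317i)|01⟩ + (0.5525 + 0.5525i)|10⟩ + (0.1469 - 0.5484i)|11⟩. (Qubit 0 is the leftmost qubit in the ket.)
-0.2094|00⟩ + (0.07606 + 0.1317i)|01⟩ + (0.4946 + 0.002899i)|10⟩ + (0.2868 + 0.7785i)|11⟩

C-H leaves the control-|0⟩ kets |00⟩, |01⟩ unchanged and applies H to qubit 1 on the control-|1⟩ pair (|10⟩, |11⟩).
H = [[1/√2, 1/√2], [1/√2, -1/√2]].
With a = amp(|10⟩) = (0.5525 + 0.5525i) and b = amp(|11⟩) = (0.1469 - 0.5484i):
new amp(|10⟩) = (1/√2)·a + (1/√2)·b = (0.4946 + 0.002899i)
new amp(|11⟩) = (1/√2)·a + (-1/√2)·b = (0.2868 + 0.7785i)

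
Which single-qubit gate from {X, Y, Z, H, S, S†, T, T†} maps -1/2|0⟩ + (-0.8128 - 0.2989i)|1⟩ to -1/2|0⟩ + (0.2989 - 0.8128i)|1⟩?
S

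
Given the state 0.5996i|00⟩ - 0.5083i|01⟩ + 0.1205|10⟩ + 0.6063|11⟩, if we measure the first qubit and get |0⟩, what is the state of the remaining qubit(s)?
0.7628i|0⟩ - 0.6466i|1⟩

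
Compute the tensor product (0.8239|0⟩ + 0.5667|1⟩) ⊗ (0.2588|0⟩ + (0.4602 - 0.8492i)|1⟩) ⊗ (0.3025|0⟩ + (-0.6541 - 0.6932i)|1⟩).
0.0645|000⟩ + (-0.1395 - 0.1478i)|001⟩ + (0.1147 - 0.2116i)|010⟩ + (-0.733 + 0.1948i)|011⟩ + 0.04437|100⟩ + (-0.09593 - 0.1017i)|101⟩ + (0.07889 - 0.1456i)|110⟩ + (-0.5042 + 0.134i)|111⟩

amp(|b₁b₂…⟩) = product of the factor amplitudes for bits b₁, b₂, …; only kets whose every factor amplitude is nonzero survive.
|000⟩: (0.8239)(0.2588)(0.3025) = 0.0645
|001⟩: (0.8239)(0.2588)(-0.6541 - 0.6932i) = (-0.1395 - 0.1478i)
|010⟩: (0.8239)(0.4602 - 0.8492i)(0.3025) = (0.1147 - 0.2116i)
|011⟩: (0.8239)(0.4602 - 0.8492i)(-0.6541 - 0.6932i) = (-0.733 + 0.1948i)
|100⟩: (0.5667)(0.2588)(0.3025) = 0.04437
|101⟩: (0.5667)(0.2588)(-0.6541 - 0.6932i) = (-0.09593 - 0.1017i)
|110⟩: (0.5667)(0.4602 - 0.8492i)(0.3025) = (0.07889 - 0.1456i)
|111⟩: (0.5667)(0.4602 - 0.8492i)(-0.6541 - 0.6932i) = (-0.5042 + 0.134i)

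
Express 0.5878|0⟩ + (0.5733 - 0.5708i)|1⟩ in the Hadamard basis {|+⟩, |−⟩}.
(0.821 - 0.4036i)|+⟩ + (0.01025 + 0.4036i)|−⟩

With |ψ⟩ = α|0⟩ + β|1⟩, the Hadamard-basis coefficients are ⟨+|ψ⟩ = (α + β)/√2 and ⟨−|ψ⟩ = (α − β)/√2.
Here α = 0.5878, β = (0.5733 - 0.5708i): (α + β)/√2 = (0.821 - 0.4036i), (α − β)/√2 = (0.01025 + 0.4036i).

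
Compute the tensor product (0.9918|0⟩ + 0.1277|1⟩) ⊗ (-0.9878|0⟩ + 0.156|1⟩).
-0.9797|00⟩ + 0.1547|01⟩ - 0.1261|10⟩ + 0.01992|11⟩

amp(|b₁b₂…⟩) = product of the factor amplitudes for bits b₁, b₂, …; only kets whose every factor amplitude is nonzero survive.
|00⟩: (0.9918)(-0.9878) = -0.9797
|01⟩: (0.9918)(0.156) = 0.1547
|10⟩: (0.1277)(-0.9878) = -0.1261
|11⟩: (0.1277)(0.156) = 0.01992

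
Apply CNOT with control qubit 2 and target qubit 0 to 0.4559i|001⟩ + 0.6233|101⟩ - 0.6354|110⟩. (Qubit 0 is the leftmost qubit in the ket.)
0.6233|001⟩ + 0.4559i|101⟩ - 0.6354|110⟩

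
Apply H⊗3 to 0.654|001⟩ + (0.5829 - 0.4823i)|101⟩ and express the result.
(0.4373 - 0.1705i)|000⟩ + (-0.4373 + 0.1705i)|001⟩ + (0.4373 - 0.1705i)|010⟩ + (-0.4373 + 0.1705i)|011⟩ + (0.02514 + 0.1705i)|100⟩ + (-0.02514 - 0.1705i)|101⟩ + (0.02514 + 0.1705i)|110⟩ + (-0.02514 - 0.1705i)|111⟩

H⊗3 gives amp(|y⟩) = (1/2√2) Σ_x (−1)^(x·y) amp(|x⟩), where x·y is the number of positions in which both x and y have a 1.
|000⟩: (0.654 + (0.5829 - 0.4823i))/(2√2) = (0.4373 - 0.1705i)
|001⟩: (-0.654 - (0.5829 - 0.4823i))/(2√2) = (-0.4373 + 0.1705i)
|010⟩: (0.654 + (0.5829 - 0.4823i))/(2√2) = (0.4373 - 0.1705i)
|011⟩: (-0.654 - (0.5829 - 0.4823i))/(2√2) = (-0.4373 + 0.1705i)
|100⟩: (0.654 - (0.5829 - 0.4823i))/(2√2) = (0.02514 + 0.1705i)
|101⟩: (-0.654 + (0.5829 - 0.4823i))/(2√2) = (-0.02514 - 0.1705i)
|110⟩: (0.654 - (0.5829 - 0.4823i))/(2√2) = (0.02514 + 0.1705i)
|111⟩: (-0.654 + (0.5829 - 0.4823i))/(2√2) = (-0.02514 - 0.1705i)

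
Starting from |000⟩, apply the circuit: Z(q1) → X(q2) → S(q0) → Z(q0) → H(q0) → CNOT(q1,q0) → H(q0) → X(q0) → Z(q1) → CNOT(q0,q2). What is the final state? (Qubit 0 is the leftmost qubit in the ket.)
|100⟩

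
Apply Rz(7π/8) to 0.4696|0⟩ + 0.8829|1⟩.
(0.09161 - 0.4606i)|0⟩ + (0.1722 + 0.8659i)|1⟩

Rz(7π/8) = [[e^(−iθ/2), 0], [0, e^(iθ/2)]] with e^(±iθ/2) = cos(θ/2) ± i·sin(θ/2); θ = 7π/8, cos(θ/2) ≈ 0.19509, sin(θ/2) ≈ 0.980785.
With a = amp(|0⟩) = 0.4696 and b = amp(|1⟩) = 0.8829:
new amp(|0⟩) = (0.19509 - 0.980785i)·a = (0.09161 - 0.4606i)
new amp(|1⟩) = (0.19509 + 0.980785i)·b = (0.1722 + 0.8659i)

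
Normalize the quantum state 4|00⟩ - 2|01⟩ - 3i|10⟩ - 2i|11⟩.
0.6963|00⟩ - 0.3482|01⟩ - 0.5222i|10⟩ - 0.3482i|11⟩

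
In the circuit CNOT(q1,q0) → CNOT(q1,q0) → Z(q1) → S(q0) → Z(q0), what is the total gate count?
5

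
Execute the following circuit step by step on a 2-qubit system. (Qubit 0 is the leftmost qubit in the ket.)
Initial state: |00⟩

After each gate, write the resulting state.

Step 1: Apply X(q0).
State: |10⟩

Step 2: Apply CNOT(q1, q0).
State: |10⟩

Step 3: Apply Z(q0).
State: -|10⟩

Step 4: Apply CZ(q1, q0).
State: -|10⟩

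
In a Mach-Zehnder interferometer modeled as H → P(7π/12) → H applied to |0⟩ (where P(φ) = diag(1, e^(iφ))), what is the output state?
(0.3706 + 0.483i)|0⟩ + (0.6294 - 0.483i)|1⟩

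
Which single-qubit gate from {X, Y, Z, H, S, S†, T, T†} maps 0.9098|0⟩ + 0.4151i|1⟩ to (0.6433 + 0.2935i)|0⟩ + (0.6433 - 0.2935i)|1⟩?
H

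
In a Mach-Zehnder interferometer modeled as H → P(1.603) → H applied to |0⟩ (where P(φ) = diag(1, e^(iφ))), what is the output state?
(0.4839 + 0.4997i)|0⟩ + (0.5161 - 0.4997i)|1⟩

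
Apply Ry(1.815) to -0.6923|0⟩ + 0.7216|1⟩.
-0.9949|0⟩ - 0.1012|1⟩

Ry(1.815) = [[cos(θ/2), −sin(θ/2)], [sin(θ/2), cos(θ/2)]]; θ = 1.815, cos(θ/2) ≈ 0.615718, sin(θ/2) ≈ 0.787967.
With a = amp(|0⟩) = -0.6923 and b = amp(|1⟩) = 0.7216:
new amp(|0⟩) = (0.615718)·a + (-0.787967)·b = -0.9949
new amp(|1⟩) = (0.787967)·a + (0.615718)·b = -0.1012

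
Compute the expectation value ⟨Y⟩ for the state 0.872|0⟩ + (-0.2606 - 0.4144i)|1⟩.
-0.7227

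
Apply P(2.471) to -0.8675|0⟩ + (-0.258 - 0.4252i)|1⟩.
-0.8675|0⟩ + (0.4664 + 0.1728i)|1⟩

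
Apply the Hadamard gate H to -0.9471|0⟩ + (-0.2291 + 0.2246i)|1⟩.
(-0.8317 + 0.1588i)|0⟩ + (-0.5077 - 0.1588i)|1⟩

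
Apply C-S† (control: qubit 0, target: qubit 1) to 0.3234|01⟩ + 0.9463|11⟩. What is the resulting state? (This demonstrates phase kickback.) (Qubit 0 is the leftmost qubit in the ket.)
0.3234|01⟩ - 0.9463i|11⟩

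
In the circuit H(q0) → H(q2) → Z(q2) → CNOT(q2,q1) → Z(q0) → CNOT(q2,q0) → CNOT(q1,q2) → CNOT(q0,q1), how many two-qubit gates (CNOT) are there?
4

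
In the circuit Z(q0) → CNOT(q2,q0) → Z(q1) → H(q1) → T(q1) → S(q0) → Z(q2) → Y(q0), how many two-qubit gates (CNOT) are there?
1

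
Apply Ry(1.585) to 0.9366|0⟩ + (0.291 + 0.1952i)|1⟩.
(0.4503 - 0.139i)|0⟩ + (0.8713 + 0.137i)|1⟩

Ry(1.585) = [[cos(θ/2), −sin(θ/2)], [sin(θ/2), cos(θ/2)]]; θ = 1.585, cos(θ/2) ≈ 0.702067, sin(θ/2) ≈ 0.712111.
With a = amp(|0⟩) = 0.9366 and b = amp(|1⟩) = (0.291 + 0.1952i):
new amp(|0⟩) = (0.702067)·a + (-0.712111)·b = (0.4503 - 0.139i)
new amp(|1⟩) = (0.712111)·a + (0.702067)·b = (0.8713 + 0.137i)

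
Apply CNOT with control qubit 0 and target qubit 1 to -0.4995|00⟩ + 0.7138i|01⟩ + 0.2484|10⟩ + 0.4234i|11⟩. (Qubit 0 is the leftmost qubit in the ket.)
-0.4995|00⟩ + 0.7138i|01⟩ + 0.4234i|10⟩ + 0.2484|11⟩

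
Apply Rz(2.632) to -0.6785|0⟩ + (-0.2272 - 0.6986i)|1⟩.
(-0.171 + 0.6566i)|0⟩ + (0.6188 - 0.3959i)|1⟩

Rz(2.632) = [[e^(−iθ/2), 0], [0, e^(iθ/2)]] with e^(±iθ/2) = cos(θ/2) ± i·sin(θ/2); θ = 2.632, cos(θ/2) ≈ 0.252048, sin(θ/2) ≈ 0.967715.
With a = amp(|0⟩) = -0.6785 and b = amp(|1⟩) = (-0.2272 - 0.6986i):
new amp(|0⟩) = (0.252048 - 0.967715i)·a = (-0.171 + 0.6566i)
new amp(|1⟩) = (0.252048 + 0.967715i)·b = (0.6188 - 0.3959i)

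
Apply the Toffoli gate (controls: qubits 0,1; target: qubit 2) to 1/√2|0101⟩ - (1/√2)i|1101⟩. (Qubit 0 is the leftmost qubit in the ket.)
1/√2|0101⟩ - (1/√2)i|1111⟩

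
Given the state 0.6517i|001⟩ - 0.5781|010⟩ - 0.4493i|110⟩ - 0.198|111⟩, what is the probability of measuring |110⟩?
0.2019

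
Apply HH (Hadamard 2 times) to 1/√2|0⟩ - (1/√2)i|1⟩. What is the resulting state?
1/√2|0⟩ - (1/√2)i|1⟩

H² = I, so an even number of Hadamards cancels: H^2 = I and the state is unchanged.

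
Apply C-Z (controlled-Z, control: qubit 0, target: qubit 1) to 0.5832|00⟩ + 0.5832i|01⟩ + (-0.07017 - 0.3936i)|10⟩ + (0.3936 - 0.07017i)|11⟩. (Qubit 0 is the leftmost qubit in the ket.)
0.5832|00⟩ + 0.5832i|01⟩ + (-0.07017 - 0.3936i)|10⟩ + (-0.3936 + 0.07017i)|11⟩

C-Z leaves the control-|0⟩ kets |00⟩, |01⟩ unchanged and applies Z to qubit 1 on the control-|1⟩ pair (|10⟩, |11⟩).
Z = [[1, 0], [0, -1]].
With a = amp(|10⟩) = (-0.07017 - 0.3936i) and b = amp(|11⟩) = (0.3936 - 0.07017i):
new amp(|10⟩) = (1)·a = (-0.07017 - 0.3936i)
new amp(|11⟩) = (-1)·b = (-0.3936 + 0.07017i)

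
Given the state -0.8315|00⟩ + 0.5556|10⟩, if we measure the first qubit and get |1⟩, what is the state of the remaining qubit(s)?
|0⟩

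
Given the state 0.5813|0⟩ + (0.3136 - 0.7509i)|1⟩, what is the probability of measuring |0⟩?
0.3379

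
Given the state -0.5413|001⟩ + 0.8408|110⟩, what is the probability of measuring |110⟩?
0.7069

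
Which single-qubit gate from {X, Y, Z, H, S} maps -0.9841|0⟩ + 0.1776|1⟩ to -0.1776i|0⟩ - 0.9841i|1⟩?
Y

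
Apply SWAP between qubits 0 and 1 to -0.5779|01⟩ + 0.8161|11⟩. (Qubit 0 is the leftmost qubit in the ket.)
-0.5779|10⟩ + 0.8161|11⟩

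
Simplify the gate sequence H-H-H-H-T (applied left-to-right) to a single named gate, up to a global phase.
T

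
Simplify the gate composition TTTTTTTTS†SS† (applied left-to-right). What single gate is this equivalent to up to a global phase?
S†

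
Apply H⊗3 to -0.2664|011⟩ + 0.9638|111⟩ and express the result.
0.2466|000⟩ - 0.2466|001⟩ - 0.2466|010⟩ + 0.2466|011⟩ - 0.4349|100⟩ + 0.4349|101⟩ + 0.4349|110⟩ - 0.4349|111⟩

H⊗3 gives amp(|y⟩) = (1/2√2) Σ_x (−1)^(x·y) amp(|x⟩), where x·y is the number of positions in which both x and y have a 1.
|000⟩: (-0.2664 + 0.9638)/(2√2) = 0.2466
|001⟩: (0.2664 - 0.9638)/(2√2) = -0.2466
|010⟩: (0.2664 - 0.9638)/(2√2) = -0.2466
|011⟩: (-0.2664 + 0.9638)/(2√2) = 0.2466
|100⟩: (-0.2664 - 0.9638)/(2√2) = -0.4349
|101⟩: (0.2664 + 0.9638)/(2√2) = 0.4349
|110⟩: (0.2664 + 0.9638)/(2√2) = 0.4349
|111⟩: (-0.2664 - 0.9638)/(2√2) = -0.4349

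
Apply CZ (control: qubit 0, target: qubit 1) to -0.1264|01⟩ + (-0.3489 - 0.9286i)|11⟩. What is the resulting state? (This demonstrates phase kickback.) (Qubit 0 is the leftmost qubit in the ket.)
-0.1264|01⟩ + (0.3489 + 0.9286i)|11⟩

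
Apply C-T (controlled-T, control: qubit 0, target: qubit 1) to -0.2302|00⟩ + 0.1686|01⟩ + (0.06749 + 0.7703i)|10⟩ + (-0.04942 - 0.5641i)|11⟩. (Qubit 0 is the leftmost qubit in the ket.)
-0.2302|00⟩ + 0.1686|01⟩ + (0.06749 + 0.7703i)|10⟩ + (0.3639 - 0.4338i)|11⟩

C-T leaves the control-|0⟩ kets |00⟩, |01⟩ unchanged and applies T to qubit 1 on the control-|1⟩ pair (|10⟩, |11⟩).
T = [[1, 0], [0, (1/√2 + (1/√2)i)]].
With a = amp(|10⟩) = (0.06749 + 0.7703i) and b = amp(|11⟩) = (-0.04942 - 0.5641i):
new amp(|10⟩) = (1)·a = (0.06749 + 0.7703i)
new amp(|11⟩) = (1/√2 + (1/√2)i)·b = (0.3639 - 0.4338i)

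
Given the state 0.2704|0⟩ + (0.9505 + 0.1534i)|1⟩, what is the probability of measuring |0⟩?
0.07312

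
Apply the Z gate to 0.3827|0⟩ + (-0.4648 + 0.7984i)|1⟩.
0.3827|0⟩ + (0.4648 - 0.7984i)|1⟩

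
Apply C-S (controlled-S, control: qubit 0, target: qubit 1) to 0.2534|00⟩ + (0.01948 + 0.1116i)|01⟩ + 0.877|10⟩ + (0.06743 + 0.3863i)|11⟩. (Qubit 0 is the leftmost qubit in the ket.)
0.2534|00⟩ + (0.01948 + 0.1116i)|01⟩ + 0.877|10⟩ + (-0.3863 + 0.06743i)|11⟩

C-S leaves the control-|0⟩ kets |00⟩, |01⟩ unchanged and applies S to qubit 1 on the control-|1⟩ pair (|10⟩, |11⟩).
S = [[1, 0], [0, i]].
With a = amp(|10⟩) = 0.877 and b = amp(|11⟩) = (0.06743 + 0.3863i):
new amp(|10⟩) = (1)·a = 0.877
new amp(|11⟩) = (i)·b = (-0.3863 + 0.06743i)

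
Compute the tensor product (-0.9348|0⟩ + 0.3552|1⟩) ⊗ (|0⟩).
-0.9348|00⟩ + 0.3552|10⟩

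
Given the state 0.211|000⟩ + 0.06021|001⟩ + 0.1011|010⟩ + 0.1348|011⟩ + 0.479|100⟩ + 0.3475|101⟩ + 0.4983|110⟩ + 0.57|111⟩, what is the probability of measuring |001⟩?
0.003625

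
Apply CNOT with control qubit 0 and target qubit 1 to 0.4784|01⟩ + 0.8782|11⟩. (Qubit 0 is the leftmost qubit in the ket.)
0.4784|01⟩ + 0.8782|10⟩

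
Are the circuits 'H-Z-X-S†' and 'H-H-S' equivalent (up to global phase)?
No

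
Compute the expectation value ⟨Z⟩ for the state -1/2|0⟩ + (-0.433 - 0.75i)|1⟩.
-0.5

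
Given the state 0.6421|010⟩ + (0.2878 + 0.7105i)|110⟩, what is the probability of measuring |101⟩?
0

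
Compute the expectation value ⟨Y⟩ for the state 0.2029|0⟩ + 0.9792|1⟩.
0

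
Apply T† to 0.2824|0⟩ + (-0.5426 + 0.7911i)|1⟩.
0.2824|0⟩ + (0.1757 + 0.9431i)|1⟩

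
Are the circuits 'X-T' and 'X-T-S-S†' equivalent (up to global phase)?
Yes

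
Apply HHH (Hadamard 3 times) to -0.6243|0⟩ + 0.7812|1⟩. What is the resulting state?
0.1109|0⟩ - 0.9938|1⟩

H² = I, so H^3 = H: a single Hadamard. With (a, b) = (-0.6243, 0.7812), H gives ((a + b)/√2, (a − b)/√2) = (0.1109, -0.9938).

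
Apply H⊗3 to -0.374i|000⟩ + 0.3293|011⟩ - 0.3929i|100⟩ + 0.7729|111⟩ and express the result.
(0.3897 - 0.2711i)|000⟩ + (-0.3897 - 0.2711i)|001⟩ + (-0.3897 - 0.2711i)|010⟩ + (0.3897 - 0.2711i)|011⟩ + (-0.1568 + 0.006682i)|100⟩ + (0.1568 + 0.006682i)|101⟩ + (0.1568 + 0.006682i)|110⟩ + (-0.1568 + 0.006682i)|111⟩

H⊗3 gives amp(|y⟩) = (1/2√2) Σ_x (−1)^(x·y) amp(|x⟩), where x·y is the number of positions in which both x and y have a 1.
|000⟩: (-0.374i + 0.3293 - 0.3929i + 0.7729)/(2√2) = (0.3897 - 0.2711i)
|001⟩: (-0.374i - 0.3293 - 0.3929i - 0.7729)/(2√2) = (-0.3897 - 0.2711i)
|010⟩: (-0.374i - 0.3293 - 0.3929i - 0.7729)/(2√2) = (-0.3897 - 0.2711i)
|011⟩: (-0.374i + 0.3293 - 0.3929i + 0.7729)/(2√2) = (0.3897 - 0.2711i)
|100⟩: (-0.374i + 0.3293 + 0.3929i - 0.7729)/(2√2) = (-0.1568 + 0.006682i)
|101⟩: (-0.374i - 0.3293 + 0.3929i + 0.7729)/(2√2) = (0.1568 + 0.006682i)
|110⟩: (-0.374i - 0.3293 + 0.3929i + 0.7729)/(2√2) = (0.1568 + 0.006682i)
|111⟩: (-0.374i + 0.3293 + 0.3929i - 0.7729)/(2√2) = (-0.1568 + 0.006682i)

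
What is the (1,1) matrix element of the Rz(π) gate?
i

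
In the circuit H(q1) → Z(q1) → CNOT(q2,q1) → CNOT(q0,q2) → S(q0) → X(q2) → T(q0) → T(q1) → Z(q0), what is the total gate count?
9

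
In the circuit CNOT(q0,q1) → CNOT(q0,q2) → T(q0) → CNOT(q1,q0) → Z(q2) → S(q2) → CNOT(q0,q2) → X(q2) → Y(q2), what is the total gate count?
9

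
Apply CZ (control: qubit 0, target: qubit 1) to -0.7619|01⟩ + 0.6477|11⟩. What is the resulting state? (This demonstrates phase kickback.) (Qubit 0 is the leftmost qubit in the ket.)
-0.7619|01⟩ - 0.6477|11⟩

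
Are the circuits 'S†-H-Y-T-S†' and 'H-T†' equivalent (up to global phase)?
No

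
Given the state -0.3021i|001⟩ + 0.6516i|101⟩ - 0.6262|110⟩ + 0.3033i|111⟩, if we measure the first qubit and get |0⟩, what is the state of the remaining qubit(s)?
-i|01⟩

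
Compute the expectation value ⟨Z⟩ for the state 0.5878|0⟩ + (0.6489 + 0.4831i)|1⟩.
-0.3089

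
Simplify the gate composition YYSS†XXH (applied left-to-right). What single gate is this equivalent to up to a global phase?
H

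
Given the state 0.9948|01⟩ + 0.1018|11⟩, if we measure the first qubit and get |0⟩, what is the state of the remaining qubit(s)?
|1⟩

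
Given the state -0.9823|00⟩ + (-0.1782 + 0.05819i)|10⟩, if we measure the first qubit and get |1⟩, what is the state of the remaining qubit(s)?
(-0.9506 + 0.3104i)|0⟩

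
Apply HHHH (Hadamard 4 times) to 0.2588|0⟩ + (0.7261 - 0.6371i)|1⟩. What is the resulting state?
0.2588|0⟩ + (0.7261 - 0.6371i)|1⟩

H² = I, so an even number of Hadamards cancels: H^4 = I and the state is unchanged.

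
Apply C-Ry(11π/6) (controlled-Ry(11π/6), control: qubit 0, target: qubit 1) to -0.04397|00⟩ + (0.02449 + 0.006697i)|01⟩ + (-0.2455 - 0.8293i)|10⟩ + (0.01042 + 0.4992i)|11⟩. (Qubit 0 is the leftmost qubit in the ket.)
-0.04397|00⟩ + (0.02449 + 0.006697i)|01⟩ + (0.2344 + 0.6718i)|10⟩ + (-0.07361 - 0.6968i)|11⟩

C-Ry(11π/6) leaves the control-|0⟩ kets |00⟩, |01⟩ unchanged and applies Ry(11π/6) to qubit 1 on the control-|1⟩ pair (|10⟩, |11⟩).
Ry(11π/6) = [[cos(θ/2), −sin(θ/2)], [sin(θ/2), cos(θ/2)]]; θ = 11π/6, cos(θ/2) ≈ -0.965926, sin(θ/2) ≈ 0.258819.
With a = amp(|10⟩) = (-0.2455 - 0.8293i) and b = amp(|11⟩) = (0.01042 + 0.4992i):
new amp(|10⟩) = (-0.965926)·a + (-0.258819)·b = (0.2344 + 0.6718i)
new amp(|11⟩) = (0.258819)·a + (-0.965926)·b = (-0.07361 - 0.6968i)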